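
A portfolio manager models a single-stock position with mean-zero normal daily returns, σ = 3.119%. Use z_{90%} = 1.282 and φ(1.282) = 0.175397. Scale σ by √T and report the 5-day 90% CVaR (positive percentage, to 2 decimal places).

σ_{5d} = 3.119% × √5 = 6.974%.
ES multiplier = φ(z)/(1−α) = 0.175397/0.1 = 1.754.
ES = 6.974% × 1.754 = 12.232%.

12.23%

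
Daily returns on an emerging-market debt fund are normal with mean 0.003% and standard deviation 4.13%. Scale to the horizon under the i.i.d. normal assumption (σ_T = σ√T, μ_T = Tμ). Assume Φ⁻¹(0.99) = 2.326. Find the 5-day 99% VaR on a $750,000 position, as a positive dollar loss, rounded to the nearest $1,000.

$161,000

σ_{5d} = 4.13% × √5 = 9.235%; μ_{5d} = 5 × 0.003% = 0.015%.
VaR = −(0.015%) + 2.326 × 9.235% = 21.466%.
On $750,000: 0.21466 × $750,000 = $160,995.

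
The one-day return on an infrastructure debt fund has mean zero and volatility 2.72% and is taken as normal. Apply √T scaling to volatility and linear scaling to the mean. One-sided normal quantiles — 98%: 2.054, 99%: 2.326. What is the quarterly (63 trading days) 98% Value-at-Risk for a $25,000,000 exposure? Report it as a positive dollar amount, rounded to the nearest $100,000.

σ_{63d} = 2.72% × √63 = 21.589%.
VaR = 2.054 × 21.589% = 44.344%.
On $25,000,000: 0.44344 × $25,000,000 = $11,086,000.

$11,100,000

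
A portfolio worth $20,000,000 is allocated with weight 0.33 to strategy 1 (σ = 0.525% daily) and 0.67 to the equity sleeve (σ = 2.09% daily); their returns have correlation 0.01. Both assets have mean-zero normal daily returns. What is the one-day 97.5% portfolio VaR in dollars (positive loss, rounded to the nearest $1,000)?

$554,000

σ_p² = 0.33²·0.525² + 0.67²·2.09² + 2·0.01·0.33·0.67·0.525·2.09 = 1.9957 (%²).
σ_p = √1.9957 = 1.413%.
At 97.5%, z = 1.960.
VaR = 1.960 × 1.413% = 2.769%; on $20,000,000 that is $553,800.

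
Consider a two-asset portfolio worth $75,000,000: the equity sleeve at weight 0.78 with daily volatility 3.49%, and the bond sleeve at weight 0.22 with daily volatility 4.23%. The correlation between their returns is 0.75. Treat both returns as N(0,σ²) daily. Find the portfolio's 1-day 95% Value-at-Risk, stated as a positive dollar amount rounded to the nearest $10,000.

$4,290,000

σ_p² = 0.78²·3.49² + 0.22²·4.23² + 2·0.75·0.78·0.22·3.49·4.23 = 12.0763 (%²).
σ_p = √12.0763 = 3.475%.
At 95%, z = 1.645.
VaR = 1.645 × 3.475% = 5.716%; on $75,000,000 that is $4,287,000.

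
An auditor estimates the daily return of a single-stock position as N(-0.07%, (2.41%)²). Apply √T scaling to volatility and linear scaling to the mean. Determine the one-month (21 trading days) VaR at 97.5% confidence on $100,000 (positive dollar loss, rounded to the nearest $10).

$23,120

At 97.5%, z = 1.960.
σ_{21d} = 2.41% × √21 = 11.044%; μ_{21d} = 21 × -0.07% = -1.470%.
VaR = −(-1.470%) + 1.960 × 11.044% = 23.116%.
On $100,000: 0.23116 × $100,000 = $23,116.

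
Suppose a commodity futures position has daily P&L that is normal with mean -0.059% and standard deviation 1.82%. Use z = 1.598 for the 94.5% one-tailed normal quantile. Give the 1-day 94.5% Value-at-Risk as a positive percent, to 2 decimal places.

VaR = −μ + z·σ = −(-0.059%) + 1.598 × 1.82% = 2.967%.

2.97%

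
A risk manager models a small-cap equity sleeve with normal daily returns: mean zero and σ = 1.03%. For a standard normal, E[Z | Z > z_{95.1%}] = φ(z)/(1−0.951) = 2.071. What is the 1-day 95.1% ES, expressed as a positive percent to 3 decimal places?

2.133%

ES = 1.03% × 2.071 = 2.133%.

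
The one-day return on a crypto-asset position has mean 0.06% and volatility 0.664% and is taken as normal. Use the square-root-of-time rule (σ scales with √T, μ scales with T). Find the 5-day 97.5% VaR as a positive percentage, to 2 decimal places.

At 97.5%, z = 1.960.
σ_{5d} = 0.664% × √5 = 1.485%; μ_{5d} = 5 × 0.06% = 0.300%.
VaR = −(0.300%) + 1.960 × 1.485% = 2.611%.

2.61%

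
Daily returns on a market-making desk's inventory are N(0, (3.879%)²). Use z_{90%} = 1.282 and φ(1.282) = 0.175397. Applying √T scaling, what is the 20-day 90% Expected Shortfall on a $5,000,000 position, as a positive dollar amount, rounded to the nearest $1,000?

$1,521,000

σ_{20d} = 3.879% × √20 = 17.347%.
ES multiplier = φ(z)/(1−α) = 0.175397/0.1 = 1.754.
ES = 17.347% × 1.754 = 30.427%; on $5,000,000: $1,521,350.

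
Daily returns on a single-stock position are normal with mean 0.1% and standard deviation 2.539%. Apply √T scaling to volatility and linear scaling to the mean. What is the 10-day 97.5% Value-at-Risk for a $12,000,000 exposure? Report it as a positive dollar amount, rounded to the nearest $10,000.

$1,770,000

At 97.5%, z = 1.960.
σ_{10d} = 2.539% × √10 = 8.029%; μ_{10d} = 10 × 0.1% = 1.000%.
VaR = −(1.000%) + 1.960 × 8.029% = 14.737%.
On $12,000,000: 0.14737 × $12,000,000 = $1,768,440.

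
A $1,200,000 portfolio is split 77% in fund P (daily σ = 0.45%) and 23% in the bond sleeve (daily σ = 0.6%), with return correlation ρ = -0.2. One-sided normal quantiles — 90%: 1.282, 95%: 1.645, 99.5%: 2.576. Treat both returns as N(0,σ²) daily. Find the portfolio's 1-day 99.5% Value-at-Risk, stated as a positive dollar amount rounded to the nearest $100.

$10,700

σ_p² = 0.77²·0.45² + 0.23²·0.6² + 2·-0.2·0.77·0.23·0.45·0.6 = 0.1200 (%²).
σ_p = √0.1200 = 0.346%.
VaR = 2.576 × 0.346% = 0.891%; on $1,200,000 that is $10,692.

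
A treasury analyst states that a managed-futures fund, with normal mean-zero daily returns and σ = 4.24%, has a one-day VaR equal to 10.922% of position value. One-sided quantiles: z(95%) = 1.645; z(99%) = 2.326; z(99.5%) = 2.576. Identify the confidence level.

Implied z = VaR/σ = 10.922 / 4.24 = 2.576.
This matches z(99.5%) = 2.576.

99.5%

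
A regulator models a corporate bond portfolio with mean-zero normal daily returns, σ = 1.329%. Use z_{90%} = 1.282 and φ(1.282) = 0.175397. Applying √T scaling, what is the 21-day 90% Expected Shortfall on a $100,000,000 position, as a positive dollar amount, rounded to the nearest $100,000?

$10,700,000

σ_{21d} = 1.329% × √21 = 6.090%.
ES multiplier = φ(z)/(1−α) = 0.175397/0.1 = 1.754.
ES = 6.090% × 1.754 = 10.682%; on $100,000,000: $10,682,000.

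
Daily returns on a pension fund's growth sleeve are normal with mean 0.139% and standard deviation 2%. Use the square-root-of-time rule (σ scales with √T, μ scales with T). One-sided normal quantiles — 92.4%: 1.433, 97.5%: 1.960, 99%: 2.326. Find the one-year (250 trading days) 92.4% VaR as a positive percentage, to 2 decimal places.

σ_{250d} = 2% × √250 = 31.623%; μ_{250d} = 250 × 0.139% = 34.750%.
VaR = −(34.750%) + 1.433 × 31.623% = 10.566%.

10.57%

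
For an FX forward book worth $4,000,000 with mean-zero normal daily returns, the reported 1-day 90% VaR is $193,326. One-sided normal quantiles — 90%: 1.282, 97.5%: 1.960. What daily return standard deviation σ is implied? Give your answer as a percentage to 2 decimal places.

VaR as a fraction: $193,326 / $4,000,000 = 4.833%.
σ = VaR / z = 4.833% / 1.282 = 3.770%.

3.77%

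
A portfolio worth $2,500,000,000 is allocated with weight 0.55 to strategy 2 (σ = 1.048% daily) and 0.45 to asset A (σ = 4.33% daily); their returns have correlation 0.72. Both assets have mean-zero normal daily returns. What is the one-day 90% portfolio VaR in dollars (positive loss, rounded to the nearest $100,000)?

σ_p² = 0.55²·1.048² + 0.45²·4.33² + 2·0.72·0.55·0.45·1.048·4.33 = 5.7462 (%²).
σ_p = √5.7462 = 2.397%.
At 90%, z = 1.282.
VaR = 1.282 × 2.397% = 3.073%; on $2,500,000,000 that is $76,825,000.

$76,800,000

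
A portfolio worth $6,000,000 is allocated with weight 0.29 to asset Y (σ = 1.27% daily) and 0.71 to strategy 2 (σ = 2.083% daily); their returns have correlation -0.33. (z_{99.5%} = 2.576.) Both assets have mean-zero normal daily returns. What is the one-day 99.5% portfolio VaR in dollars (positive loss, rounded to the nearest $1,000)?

$217,000

σ_p² = 0.29²·1.27² + 0.71²·2.083² + 2·-0.33·0.29·0.71·1.27·2.083 = 1.9634 (%²).
σ_p = √1.9634 = 1.401%.
VaR = 2.576 × 1.401% = 3.609%; on $6,000,000 that is $216,540.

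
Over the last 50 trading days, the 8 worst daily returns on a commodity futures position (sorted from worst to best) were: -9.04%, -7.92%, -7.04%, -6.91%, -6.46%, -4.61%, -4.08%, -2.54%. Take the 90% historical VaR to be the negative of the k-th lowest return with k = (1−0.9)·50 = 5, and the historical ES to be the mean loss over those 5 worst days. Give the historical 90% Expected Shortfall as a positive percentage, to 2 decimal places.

7.47%

The 5 worst returns sum to -37.37%.
ES = −(-37.37%) / 5 = 7.474% ≈ 7.47%.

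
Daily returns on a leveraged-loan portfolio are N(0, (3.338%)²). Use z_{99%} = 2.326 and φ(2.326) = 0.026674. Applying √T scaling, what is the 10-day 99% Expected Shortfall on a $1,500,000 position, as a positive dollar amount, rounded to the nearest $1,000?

σ_{10d} = 3.338% × √10 = 10.556%.
ES multiplier = φ(z)/(1−α) = 0.026674/0.01 = 2.667.
ES = 10.556% × 2.667 = 28.153%; on $1,500,000: $422,295.

$422,000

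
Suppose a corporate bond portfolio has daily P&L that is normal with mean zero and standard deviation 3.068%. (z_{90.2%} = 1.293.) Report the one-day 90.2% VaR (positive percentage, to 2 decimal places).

VaR = z·σ = 1.293 × 3.068% = 3.967%.

3.97%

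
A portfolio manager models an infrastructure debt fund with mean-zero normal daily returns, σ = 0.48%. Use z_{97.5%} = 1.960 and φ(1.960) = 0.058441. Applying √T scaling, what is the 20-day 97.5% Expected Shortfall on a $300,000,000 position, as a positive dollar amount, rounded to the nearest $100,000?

σ_{20d} = 0.48% × √20 = 2.147%.
ES multiplier = φ(z)/(1−α) = 0.058441/0.025 = 2.338.
ES = 2.147% × 2.338 = 5.020%; on $300,000,000: $15,060,000.

$15,100,000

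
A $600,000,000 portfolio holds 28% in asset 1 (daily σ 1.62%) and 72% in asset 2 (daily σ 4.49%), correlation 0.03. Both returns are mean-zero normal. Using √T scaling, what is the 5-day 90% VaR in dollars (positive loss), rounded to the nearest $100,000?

$56,400,000

σ_p = √(0.28²·1.62² + 0.72²·4.49² + 2·0.03·0.28·0.72·1.62·4.49) = 3.278%.
σ_{5d} = 3.278% × √5 = 7.330%.
z(90%) = 1.282.
VaR = 1.282 × 7.330% = 9.397%; on $600,000,000 that is $56,382,000.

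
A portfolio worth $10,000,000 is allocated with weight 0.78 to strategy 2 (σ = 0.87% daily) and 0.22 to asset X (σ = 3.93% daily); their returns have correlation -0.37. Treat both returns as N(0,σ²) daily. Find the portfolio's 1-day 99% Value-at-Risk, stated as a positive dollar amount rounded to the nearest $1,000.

$205,000

σ_p² = 0.78²·0.87² + 0.22²·3.93² + 2·-0.37·0.78·0.22·0.87·3.93 = 0.7739 (%²).
σ_p = √0.7739 = 0.880%.
At 99%, z = 2.326.
VaR = 2.326 × 0.880% = 2.047%; on $10,000,000 that is $204,700.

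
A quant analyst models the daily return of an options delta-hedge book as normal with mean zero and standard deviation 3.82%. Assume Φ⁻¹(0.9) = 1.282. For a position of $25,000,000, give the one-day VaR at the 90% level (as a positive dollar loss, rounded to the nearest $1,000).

$1,224,000

VaR = z·σ = 1.282 × 3.82% = 4.897%.
On $25,000,000: 0.04897 × $25,000,000 = $1,224,250.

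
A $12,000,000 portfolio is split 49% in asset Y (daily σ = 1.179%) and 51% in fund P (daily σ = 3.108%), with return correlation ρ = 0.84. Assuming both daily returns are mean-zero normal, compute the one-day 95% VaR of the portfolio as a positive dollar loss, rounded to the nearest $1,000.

σ_p² = 0.49²·1.179² + 0.51²·3.108² + 2·0.84·0.49·0.51·1.179·3.108 = 4.3846 (%²).
σ_p = √4.3846 = 2.094%.
At 95%, z = 1.645.
VaR = 1.645 × 2.094% = 3.445%; on $12,000,000 that is $413,400.

$413,000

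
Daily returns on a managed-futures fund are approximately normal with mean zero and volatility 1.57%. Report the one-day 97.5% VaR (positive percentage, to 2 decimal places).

At 97.5% one-sided, z = 1.960.
VaR = z·σ = 1.960 × 1.57% = 3.077%.

3.08%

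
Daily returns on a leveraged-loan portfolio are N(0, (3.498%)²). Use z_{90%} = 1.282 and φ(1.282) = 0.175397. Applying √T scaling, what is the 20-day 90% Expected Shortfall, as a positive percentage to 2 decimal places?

27.44%

σ_{20d} = 3.498% × √20 = 15.644%.
ES multiplier = φ(z)/(1−α) = 0.175397/0.1 = 1.754.
ES = 15.644% × 1.754 = 27.440%.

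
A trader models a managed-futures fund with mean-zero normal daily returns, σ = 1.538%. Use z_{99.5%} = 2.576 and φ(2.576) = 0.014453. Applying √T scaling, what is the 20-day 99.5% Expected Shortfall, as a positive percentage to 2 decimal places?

σ_{20d} = 1.538% × √20 = 6.878%.
ES multiplier = φ(z)/(1−α) = 0.014453/0.005 = 2.891.
ES = 6.878% × 2.891 = 19.884%.

19.88%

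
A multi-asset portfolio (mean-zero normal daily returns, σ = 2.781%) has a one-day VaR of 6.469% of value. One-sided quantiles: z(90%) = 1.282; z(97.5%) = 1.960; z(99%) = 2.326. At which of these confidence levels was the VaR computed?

Implied z = VaR/σ = 6.469 / 2.781 = 2.326.
This matches z(99%) = 2.326.

99%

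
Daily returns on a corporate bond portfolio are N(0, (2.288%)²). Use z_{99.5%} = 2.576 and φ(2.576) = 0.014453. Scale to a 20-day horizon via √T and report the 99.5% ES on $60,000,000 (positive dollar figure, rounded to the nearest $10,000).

$17,750,000

σ_{20d} = 2.288% × √20 = 10.232%.
ES multiplier = φ(z)/(1−α) = 0.014453/0.005 = 2.891.
ES = 10.232% × 2.891 = 29.581%; on $60,000,000: $17,748,600.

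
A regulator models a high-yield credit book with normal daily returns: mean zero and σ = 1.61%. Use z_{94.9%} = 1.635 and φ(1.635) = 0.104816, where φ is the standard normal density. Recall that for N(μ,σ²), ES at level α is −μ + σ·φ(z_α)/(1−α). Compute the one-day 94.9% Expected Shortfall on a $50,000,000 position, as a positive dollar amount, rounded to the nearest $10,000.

Tail multiplier: φ(z)/(1−α) = 0.104816 / 0.051 = 2.055.
ES = 1.61% × 2.055 = 3.309%.
On $50,000,000: 0.03309 × $50,000,000 = $1,654,500.

$1,650,000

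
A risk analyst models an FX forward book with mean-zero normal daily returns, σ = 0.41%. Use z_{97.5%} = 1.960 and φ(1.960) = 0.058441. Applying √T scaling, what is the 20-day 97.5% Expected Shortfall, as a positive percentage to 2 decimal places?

σ_{20d} = 0.41% × √20 = 1.834%.
ES multiplier = φ(z)/(1−α) = 0.058441/0.025 = 2.338.
ES = 1.834% × 2.338 = 4.288%.

4.29%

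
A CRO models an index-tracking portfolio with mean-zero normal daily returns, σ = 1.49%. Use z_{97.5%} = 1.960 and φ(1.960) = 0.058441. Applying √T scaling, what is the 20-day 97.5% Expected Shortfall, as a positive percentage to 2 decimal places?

σ_{20d} = 1.49% × √20 = 6.663%.
ES multiplier = φ(z)/(1−α) = 0.058441/0.025 = 2.338.
ES = 6.663% × 2.338 = 15.578%.

15.58%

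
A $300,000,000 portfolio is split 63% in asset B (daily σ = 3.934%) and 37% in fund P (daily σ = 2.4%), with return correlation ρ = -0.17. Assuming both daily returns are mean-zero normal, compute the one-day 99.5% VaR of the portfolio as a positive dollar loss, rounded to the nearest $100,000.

σ_p² = 0.63²·3.934² + 0.37²·2.4² + 2·-0.17·0.63·0.37·3.934·2.4 = 6.1828 (%²).
σ_p = √6.1828 = 2.487%.
At 99.5%, z = 2.576.
VaR = 2.576 × 2.487% = 6.407%; on $300,000,000 that is $19,221,000.

$19,200,000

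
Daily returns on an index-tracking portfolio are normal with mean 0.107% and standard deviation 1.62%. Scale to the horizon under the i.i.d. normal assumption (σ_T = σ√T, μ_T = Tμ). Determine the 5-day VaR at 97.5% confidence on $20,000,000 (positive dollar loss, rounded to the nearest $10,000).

$1,310,000

At 97.5%, z = 1.960.
σ_{5d} = 1.62% × √5 = 3.622%; μ_{5d} = 5 × 0.107% = 0.535%.
VaR = −(0.535%) + 1.960 × 3.622% = 6.564%.
On $20,000,000: 0.06564 × $20,000,000 = $1,312,800.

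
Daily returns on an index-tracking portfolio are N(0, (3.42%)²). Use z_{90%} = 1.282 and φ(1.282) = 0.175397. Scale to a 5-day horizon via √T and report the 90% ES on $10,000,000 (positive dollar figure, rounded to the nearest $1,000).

$1,341,000

σ_{5d} = 3.42% × √5 = 7.647%.
ES multiplier = φ(z)/(1−α) = 0.175397/0.1 = 1.754.
ES = 7.647% × 1.754 = 13.413%; on $10,000,000: $1,341,300.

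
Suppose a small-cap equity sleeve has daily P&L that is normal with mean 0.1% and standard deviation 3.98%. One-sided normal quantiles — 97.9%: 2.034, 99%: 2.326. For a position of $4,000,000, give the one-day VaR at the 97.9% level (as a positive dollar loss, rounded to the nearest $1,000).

VaR = −μ + z·σ = −(0.1%) + 2.034 × 3.98% = 7.995%.
On $4,000,000: 0.07995 × $4,000,000 = $319,800.

$320,000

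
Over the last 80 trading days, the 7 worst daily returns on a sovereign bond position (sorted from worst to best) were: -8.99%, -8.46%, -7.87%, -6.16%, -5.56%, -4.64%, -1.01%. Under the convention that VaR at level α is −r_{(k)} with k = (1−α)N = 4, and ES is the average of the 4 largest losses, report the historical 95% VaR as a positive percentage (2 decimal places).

k = 4; the 4th lowest return is -6.16%, so VaR = 6.16%.

6.16%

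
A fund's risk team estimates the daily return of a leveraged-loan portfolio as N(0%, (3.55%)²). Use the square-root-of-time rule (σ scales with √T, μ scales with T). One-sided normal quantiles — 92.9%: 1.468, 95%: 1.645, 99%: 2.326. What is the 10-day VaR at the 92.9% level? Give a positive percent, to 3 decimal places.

16.480%

σ_{10d} = 3.55% × √10 = 11.226%.
VaR = 1.468 × 11.226% = 16.480%.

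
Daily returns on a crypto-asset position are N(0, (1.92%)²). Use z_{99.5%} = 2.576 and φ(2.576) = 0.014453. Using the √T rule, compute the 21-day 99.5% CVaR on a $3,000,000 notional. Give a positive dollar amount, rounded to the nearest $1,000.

$763,000

σ_{21d} = 1.92% × √21 = 8.799%.
ES multiplier = φ(z)/(1−α) = 0.014453/0.005 = 2.891.
ES = 8.799% × 2.891 = 25.438%; on $3,000,000: $763,140.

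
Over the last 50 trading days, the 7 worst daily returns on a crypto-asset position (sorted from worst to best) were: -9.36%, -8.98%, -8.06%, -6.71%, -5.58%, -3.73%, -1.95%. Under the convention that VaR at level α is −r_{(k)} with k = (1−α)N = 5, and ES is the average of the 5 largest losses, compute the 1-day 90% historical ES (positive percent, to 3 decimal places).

7.738%

The 5 worst returns sum to -38.69%.
ES = −(-38.69%) / 5 = 7.738%.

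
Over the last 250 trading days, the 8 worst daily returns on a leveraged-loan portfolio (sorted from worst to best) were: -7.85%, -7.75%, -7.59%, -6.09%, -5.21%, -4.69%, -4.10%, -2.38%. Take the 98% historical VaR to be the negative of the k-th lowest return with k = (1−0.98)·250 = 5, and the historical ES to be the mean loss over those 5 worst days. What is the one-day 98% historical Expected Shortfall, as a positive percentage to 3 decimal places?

6.898%

The 5 worst returns sum to -34.49%.
ES = −(-34.49%) / 5 = 6.898%.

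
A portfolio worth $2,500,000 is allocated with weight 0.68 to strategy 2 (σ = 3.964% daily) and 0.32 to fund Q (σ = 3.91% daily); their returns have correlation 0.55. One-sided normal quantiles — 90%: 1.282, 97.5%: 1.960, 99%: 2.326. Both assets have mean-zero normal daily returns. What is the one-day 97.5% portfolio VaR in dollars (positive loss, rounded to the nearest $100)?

σ_p² = 0.68²·3.964² + 0.32²·3.91² + 2·0.55·0.68·0.32·3.964·3.91 = 12.5412 (%²).
σ_p = √12.5412 = 3.541%.
VaR = 1.960 × 3.541% = 6.940%; on $2,500,000 that is $173,500.

$173,500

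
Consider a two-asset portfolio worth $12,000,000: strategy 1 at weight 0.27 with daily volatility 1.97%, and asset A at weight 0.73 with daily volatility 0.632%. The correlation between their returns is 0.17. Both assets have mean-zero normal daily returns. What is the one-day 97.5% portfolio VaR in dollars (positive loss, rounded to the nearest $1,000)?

$179,000

σ_p² = 0.27²·1.97² + 0.73²·0.632² + 2·0.17·0.27·0.73·1.97·0.632 = 0.5792 (%²).
σ_p = √0.5792 = 0.761%.
At 97.5%, z = 1.960.
VaR = 1.960 × 0.761% = 1.492%; on $12,000,000 that is $179,040.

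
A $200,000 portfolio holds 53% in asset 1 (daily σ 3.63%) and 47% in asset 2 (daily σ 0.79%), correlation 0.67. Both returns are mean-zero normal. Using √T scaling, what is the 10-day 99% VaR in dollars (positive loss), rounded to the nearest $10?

σ_p = √(0.53²·3.63² + 0.47²·0.79² + 2·0.67·0.53·0.47·3.63·0.79) = 2.190%.
σ_{10d} = 2.190% × √10 = 6.925%.
z(99%) = 2.326.
VaR = 2.326 × 6.925% = 16.108%; on $200,000 that is $32,216.

$32,220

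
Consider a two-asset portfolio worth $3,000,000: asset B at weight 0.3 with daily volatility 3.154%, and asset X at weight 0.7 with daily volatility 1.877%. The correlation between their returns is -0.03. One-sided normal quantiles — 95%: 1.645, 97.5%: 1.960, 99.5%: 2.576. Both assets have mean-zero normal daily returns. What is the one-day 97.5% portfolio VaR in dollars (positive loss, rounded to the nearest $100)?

$93,800

σ_p² = 0.3²·3.154² + 0.7²·1.877² + 2·-0.03·0.3·0.7·3.154·1.877 = 2.5470 (%²).
σ_p = √2.5470 = 1.596%.
VaR = 1.960 × 1.596% = 3.128%; on $3,000,000 that is $93,840.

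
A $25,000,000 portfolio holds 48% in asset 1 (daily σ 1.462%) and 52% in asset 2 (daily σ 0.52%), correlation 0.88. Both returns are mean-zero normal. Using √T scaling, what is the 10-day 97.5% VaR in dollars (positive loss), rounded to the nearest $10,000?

σ_p = √(0.48²·1.462² + 0.52²·0.52² + 2·0.88·0.48·0.52·1.462·0.52) = 0.948%.
σ_{10d} = 0.948% × √10 = 2.998%.
z(97.5%) = 1.960.
VaR = 1.960 × 2.998% = 5.876%; on $25,000,000 that is $1,469,000.

$1,470,000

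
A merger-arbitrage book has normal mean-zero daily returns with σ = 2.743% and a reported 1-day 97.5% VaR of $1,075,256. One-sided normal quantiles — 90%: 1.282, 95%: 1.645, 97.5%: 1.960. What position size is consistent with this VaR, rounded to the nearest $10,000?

$20,000,000

VaR as a fraction of value: z·σ = 1.960 × 2.743% = 5.37628%.
Position = $1,075,256 / 0.0537628 = $20,000,000.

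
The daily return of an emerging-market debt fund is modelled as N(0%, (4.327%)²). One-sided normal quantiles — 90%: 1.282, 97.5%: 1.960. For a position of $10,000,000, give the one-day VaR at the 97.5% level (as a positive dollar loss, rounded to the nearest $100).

$848,100

VaR = z·σ = 1.960 × 4.327% = 8.481%.
On $10,000,000: 0.08481 × $10,000,000 = $848,100.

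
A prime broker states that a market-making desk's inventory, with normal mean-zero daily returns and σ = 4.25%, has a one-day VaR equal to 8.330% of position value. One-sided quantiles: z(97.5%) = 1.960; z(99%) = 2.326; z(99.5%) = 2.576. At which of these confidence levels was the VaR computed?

97.5%

Implied z = VaR/σ = 8.330 / 4.25 = 1.960.
This matches z(97.5%) = 1.960.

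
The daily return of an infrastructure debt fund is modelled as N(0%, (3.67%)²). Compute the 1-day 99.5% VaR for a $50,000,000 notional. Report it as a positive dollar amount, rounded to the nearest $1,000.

At 99.5% one-sided, z = 2.576.
VaR = z·σ = 2.576 × 3.67% = 9.454%.
On $50,000,000: 0.09454 × $50,000,000 = $4,727,000.

$4,727,000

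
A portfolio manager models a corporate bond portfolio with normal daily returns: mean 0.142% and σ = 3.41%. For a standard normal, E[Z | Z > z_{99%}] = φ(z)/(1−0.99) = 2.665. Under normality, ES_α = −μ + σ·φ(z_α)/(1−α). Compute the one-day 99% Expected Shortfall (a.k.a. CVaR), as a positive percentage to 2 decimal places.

8.95%

ES = −(0.142%) + 3.41% × 2.665 = 8.946%.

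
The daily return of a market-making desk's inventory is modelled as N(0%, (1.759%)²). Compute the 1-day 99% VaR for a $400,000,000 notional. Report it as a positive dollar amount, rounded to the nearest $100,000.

$16,400,000

At 99% one-sided, z = 2.326.
VaR = z·σ = 2.326 × 1.759% = 4.091%.
On $400,000,000: 0.04091 × $400,000,000 = $16,364,000.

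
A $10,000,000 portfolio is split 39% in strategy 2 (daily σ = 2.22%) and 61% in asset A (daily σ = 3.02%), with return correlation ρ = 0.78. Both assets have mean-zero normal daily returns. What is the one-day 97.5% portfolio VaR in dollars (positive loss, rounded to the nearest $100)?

σ_p² = 0.39²·2.22² + 0.61²·3.02² + 2·0.78·0.39·0.61·2.22·3.02 = 6.6315 (%²).
σ_p = √6.6315 = 2.575%.
At 97.5%, z = 1.960.
VaR = 1.960 × 2.575% = 5.047%; on $10,000,000 that is $504,700.

$504,700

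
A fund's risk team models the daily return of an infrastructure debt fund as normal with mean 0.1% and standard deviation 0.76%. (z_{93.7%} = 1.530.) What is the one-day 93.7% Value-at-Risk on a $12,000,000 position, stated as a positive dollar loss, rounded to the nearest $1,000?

$128,000

VaR = −μ + z·σ = −(0.1%) + 1.530 × 0.76% = 1.063%.
On $12,000,000: 0.01063 × $12,000,000 = $127,560.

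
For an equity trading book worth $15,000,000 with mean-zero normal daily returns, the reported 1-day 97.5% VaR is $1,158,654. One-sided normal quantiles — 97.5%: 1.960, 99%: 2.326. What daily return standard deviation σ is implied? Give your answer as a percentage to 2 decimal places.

VaR as a fraction: $1,158,654 / $15,000,000 = 7.724%.
σ = VaR / z = 7.724% / 1.960 = 3.941%.

3.94%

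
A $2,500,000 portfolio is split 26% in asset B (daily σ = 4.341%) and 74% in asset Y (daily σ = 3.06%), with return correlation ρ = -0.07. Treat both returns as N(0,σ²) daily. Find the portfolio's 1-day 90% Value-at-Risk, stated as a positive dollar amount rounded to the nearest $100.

$78,800

σ_p² = 0.26²·4.341² + 0.74²·3.06² + 2·-0.07·0.26·0.74·4.341·3.06 = 6.0436 (%²).
σ_p = √6.0436 = 2.458%.
At 90%, z = 1.282.
VaR = 1.282 × 2.458% = 3.151%; on $2,500,000 that is $78,775.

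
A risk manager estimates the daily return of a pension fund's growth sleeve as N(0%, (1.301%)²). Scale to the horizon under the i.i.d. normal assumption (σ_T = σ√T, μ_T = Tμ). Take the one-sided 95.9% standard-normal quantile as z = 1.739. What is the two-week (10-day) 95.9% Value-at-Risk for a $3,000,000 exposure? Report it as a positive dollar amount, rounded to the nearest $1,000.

$215,000

σ_{10d} = 1.301% × √10 = 4.114%.
VaR = 1.739 × 4.114% = 7.154%.
On $3,000,000: 0.07154 × $3,000,000 = $214,620.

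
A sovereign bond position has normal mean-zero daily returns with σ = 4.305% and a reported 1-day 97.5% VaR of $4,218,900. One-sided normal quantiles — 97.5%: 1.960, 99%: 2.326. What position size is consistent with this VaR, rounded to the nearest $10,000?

$50,000,000

VaR as a fraction of value: z·σ = 1.960 × 4.305% = 8.4378%.
Position = $4,218,900 / 0.084378 = $50,000,000.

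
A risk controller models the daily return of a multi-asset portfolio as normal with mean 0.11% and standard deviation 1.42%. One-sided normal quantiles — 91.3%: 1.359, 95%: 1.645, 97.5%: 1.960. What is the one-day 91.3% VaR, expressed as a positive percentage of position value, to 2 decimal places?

VaR = −μ + z·σ = −(0.11%) + 1.359 × 1.42% = 1.820%.

1.82%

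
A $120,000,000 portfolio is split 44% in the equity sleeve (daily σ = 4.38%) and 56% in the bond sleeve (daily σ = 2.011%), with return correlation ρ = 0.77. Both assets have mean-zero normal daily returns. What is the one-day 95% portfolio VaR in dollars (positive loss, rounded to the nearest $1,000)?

$5,695,000

σ_p² = 0.44²·4.38² + 0.56²·2.011² + 2·0.77·0.44·0.56·4.38·2.011 = 8.3247 (%²).
σ_p = √8.3247 = 2.885%.
At 95%, z = 1.645.
VaR = 1.645 × 2.885% = 4.746%; on $120,000,000 that is $5,695,200.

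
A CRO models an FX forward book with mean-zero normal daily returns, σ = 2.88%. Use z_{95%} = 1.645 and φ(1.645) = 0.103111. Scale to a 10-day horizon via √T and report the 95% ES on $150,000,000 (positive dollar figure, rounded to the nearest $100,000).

σ_{10d} = 2.88% × √10 = 9.107%.
ES multiplier = φ(z)/(1−α) = 0.103111/0.05 = 2.062.
ES = 9.107% × 2.062 = 18.779%; on $150,000,000: $28,168,500.

$28,200,000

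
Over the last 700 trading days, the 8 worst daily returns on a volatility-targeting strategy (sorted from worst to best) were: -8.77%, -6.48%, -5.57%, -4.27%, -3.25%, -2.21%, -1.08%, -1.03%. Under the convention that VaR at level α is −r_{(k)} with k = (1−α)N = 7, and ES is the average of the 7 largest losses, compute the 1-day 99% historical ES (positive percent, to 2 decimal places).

4.52%

The 7 worst returns sum to -31.63%.
ES = −(-31.63%) / 7 = 4.5185…% ≈ 4.52%.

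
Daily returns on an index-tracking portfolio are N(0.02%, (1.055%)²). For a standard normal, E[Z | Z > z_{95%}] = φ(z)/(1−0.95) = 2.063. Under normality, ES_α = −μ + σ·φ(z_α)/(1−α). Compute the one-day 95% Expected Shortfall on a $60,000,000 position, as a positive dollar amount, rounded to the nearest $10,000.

ES = −(0.02%) + 1.055% × 2.063 = 2.156%.
On $60,000,000: 0.02156 × $60,000,000 = $1,293,600.

$1,290,000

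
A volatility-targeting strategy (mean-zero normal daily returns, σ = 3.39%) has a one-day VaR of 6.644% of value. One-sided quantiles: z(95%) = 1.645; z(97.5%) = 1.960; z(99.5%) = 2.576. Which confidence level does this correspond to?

97.5%

Implied z = VaR/σ = 6.644 / 3.39 = 1.960.
This matches z(97.5%) = 1.960.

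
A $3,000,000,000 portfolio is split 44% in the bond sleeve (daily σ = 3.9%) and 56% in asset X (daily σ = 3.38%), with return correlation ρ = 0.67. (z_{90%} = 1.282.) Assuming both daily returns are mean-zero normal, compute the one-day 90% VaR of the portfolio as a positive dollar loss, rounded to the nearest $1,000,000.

$127,000,000

σ_p² = 0.44²·3.9² + 0.56²·3.38² + 2·0.67·0.44·0.56·3.9·3.38 = 10.8797 (%²).
σ_p = √10.8797 = 3.298%.
VaR = 1.282 × 3.298% = 4.228%; on $3,000,000,000 that is $126,840,000.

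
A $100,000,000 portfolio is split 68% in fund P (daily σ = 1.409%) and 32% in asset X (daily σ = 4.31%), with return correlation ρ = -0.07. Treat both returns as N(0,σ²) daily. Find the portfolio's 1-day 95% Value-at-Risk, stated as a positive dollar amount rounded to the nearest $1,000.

σ_p² = 0.68²·1.409² + 0.32²·4.31² + 2·-0.07·0.68·0.32·1.409·4.31 = 2.6352 (%²).
σ_p = √2.6352 = 1.623%.
At 95%, z = 1.645.
VaR = 1.645 × 1.623% = 2.670%; on $100,000,000 that is $2,670,000.

$2,670,000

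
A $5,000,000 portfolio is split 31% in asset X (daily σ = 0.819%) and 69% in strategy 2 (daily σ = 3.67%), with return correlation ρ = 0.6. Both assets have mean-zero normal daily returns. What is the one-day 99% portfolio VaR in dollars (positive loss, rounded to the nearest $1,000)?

$313,000

σ_p² = 0.31²·0.819² + 0.69²·3.67² + 2·0.6·0.31·0.69·0.819·3.67 = 7.2485 (%²).
σ_p = √7.2485 = 2.692%.
At 99%, z = 2.326.
VaR = 2.326 × 2.692% = 6.262%; on $5,000,000 that is $313,100.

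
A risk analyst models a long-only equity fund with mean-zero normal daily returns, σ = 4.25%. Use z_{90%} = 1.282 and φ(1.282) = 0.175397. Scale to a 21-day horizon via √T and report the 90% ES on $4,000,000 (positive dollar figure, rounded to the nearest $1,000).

σ_{21d} = 4.25% × √21 = 19.476%.
ES multiplier = φ(z)/(1−α) = 0.175397/0.1 = 1.754.
ES = 19.476% × 1.754 = 34.161%; on $4,000,000: $1,366,440.

$1,366,000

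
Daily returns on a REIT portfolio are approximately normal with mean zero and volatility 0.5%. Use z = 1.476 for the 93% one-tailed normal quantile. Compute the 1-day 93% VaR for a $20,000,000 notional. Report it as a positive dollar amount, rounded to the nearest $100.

$147,600

VaR = z·σ = 1.476 × 0.5% = 0.738%.
On $20,000,000: 0.00738 × $20,000,000 = $147,600.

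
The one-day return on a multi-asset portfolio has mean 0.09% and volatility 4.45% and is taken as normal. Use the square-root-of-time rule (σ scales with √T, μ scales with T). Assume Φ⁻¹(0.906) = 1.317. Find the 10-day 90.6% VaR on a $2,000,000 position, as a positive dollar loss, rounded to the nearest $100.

σ_{10d} = 4.45% × √10 = 14.072%; μ_{10d} = 10 × 0.09% = 0.900%.
VaR = −(0.900%) + 1.317 × 14.072% = 17.633%.
On $2,000,000: 0.17633 × $2,000,000 = $352,660.

$352,700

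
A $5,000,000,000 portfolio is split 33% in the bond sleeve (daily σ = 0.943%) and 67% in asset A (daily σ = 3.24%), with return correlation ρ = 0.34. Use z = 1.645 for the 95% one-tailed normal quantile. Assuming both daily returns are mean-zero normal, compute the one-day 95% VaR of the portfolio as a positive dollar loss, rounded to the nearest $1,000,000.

σ_p² = 0.33²·0.943² + 0.67²·3.24² + 2·0.34·0.33·0.67·0.943·3.24 = 5.2686 (%²).
σ_p = √5.2686 = 2.295%.
VaR = 1.645 × 2.295% = 3.775%; on $5,000,000,000 that is $188,750,000.

$189,000,000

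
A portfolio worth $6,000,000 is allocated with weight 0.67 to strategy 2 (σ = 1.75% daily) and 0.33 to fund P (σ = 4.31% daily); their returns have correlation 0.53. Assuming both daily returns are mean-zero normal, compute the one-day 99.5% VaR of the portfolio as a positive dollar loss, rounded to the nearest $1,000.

$351,000

σ_p² = 0.67²·1.75² + 0.33²·4.31² + 2·0.53·0.67·0.33·1.75·4.31 = 5.1654 (%²).
σ_p = √5.1654 = 2.273%.
At 99.5%, z = 2.576.
VaR = 2.576 × 2.273% = 5.855%; on $6,000,000 that is $351,300.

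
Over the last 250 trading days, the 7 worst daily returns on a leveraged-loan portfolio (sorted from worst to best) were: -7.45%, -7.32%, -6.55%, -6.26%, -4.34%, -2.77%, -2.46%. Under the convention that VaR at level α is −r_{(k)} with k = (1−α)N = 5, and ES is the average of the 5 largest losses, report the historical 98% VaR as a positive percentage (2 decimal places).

k = 5; the 5th lowest return is -4.34%, so VaR = 4.34%.

4.34%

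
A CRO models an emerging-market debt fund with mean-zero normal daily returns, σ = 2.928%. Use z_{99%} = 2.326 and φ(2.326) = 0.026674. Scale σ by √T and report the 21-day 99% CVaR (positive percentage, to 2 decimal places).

35.79%

σ_{21d} = 2.928% × √21 = 13.418%.
ES multiplier = φ(z)/(1−α) = 0.026674/0.01 = 2.667.
ES = 13.418% × 2.667 = 35.786%.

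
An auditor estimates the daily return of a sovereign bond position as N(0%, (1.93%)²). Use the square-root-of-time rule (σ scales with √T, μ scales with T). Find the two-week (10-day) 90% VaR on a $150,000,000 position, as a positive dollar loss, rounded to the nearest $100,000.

At 90%, z = 1.282.
σ_{10d} = 1.93% × √10 = 6.103%.
VaR = 1.282 × 6.103% = 7.824%.
On $150,000,000: 0.07824 × $150,000,000 = $11,736,000.

$11,700,000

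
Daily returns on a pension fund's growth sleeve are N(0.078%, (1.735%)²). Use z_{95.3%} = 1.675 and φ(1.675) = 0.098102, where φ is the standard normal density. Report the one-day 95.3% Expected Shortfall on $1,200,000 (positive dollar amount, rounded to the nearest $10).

Tail multiplier: φ(z)/(1−α) = 0.098102 / 0.047 = 2.087.
ES = −(0.078%) + 1.735% × 2.087 = 3.543%.
On $1,200,000: 0.03543 × $1,200,000 = $42,516.

$42,520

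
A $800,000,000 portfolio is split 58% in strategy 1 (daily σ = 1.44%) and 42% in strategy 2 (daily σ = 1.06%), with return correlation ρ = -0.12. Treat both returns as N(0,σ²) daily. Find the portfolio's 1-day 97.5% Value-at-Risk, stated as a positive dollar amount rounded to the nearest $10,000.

σ_p² = 0.58²·1.44² + 0.42²·1.06² + 2·-0.12·0.58·0.42·1.44·1.06 = 0.8065 (%²).
σ_p = √0.8065 = 0.898%.
At 97.5%, z = 1.960.
VaR = 1.960 × 0.898% = 1.760%; on $800,000,000 that is $14,080,000.

$14,080,000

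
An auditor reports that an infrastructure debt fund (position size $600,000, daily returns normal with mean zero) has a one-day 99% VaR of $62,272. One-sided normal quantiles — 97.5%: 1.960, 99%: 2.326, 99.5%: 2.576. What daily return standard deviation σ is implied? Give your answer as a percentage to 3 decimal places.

4.462%

VaR as a fraction: $62,272 / $600,000 = 10.379%.
σ = VaR / z = 10.379% / 2.326 = 4.462%.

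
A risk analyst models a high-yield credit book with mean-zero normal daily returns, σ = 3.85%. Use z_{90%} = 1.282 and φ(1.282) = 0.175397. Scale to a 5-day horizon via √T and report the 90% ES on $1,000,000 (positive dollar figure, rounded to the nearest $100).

$151,000

σ_{5d} = 3.85% × √5 = 8.609%.
ES multiplier = φ(z)/(1−α) = 0.175397/0.1 = 1.754.
ES = 8.609% × 1.754 = 15.100%; on $1,000,000: $151,000.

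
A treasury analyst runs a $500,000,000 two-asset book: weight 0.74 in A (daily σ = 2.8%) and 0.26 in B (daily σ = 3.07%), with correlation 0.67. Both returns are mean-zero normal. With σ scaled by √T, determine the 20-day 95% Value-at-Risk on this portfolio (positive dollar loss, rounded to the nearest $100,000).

$98,300,000

σ_p = √(0.74²·2.8² + 0.26²·3.07² + 2·0.67·0.74·0.26·2.8·3.07) = 2.673%.
σ_{20d} = 2.673% × √20 = 11.954%.
z(95%) = 1.645.
VaR = 1.645 × 11.954% = 19.664%; on $500,000,000 that is $98,320,000.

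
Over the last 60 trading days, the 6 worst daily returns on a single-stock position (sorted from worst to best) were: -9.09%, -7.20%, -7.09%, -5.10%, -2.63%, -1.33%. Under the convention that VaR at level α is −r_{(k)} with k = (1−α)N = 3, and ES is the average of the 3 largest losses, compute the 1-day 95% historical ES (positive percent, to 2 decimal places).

The 3 worst returns sum to -23.38%.
ES = −(-23.38%) / 3 = 7.7933…% ≈ 7.79%.

7.79%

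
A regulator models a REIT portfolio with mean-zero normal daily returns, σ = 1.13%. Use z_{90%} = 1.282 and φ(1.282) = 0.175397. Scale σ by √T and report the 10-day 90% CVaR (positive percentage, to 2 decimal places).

6.27%

σ_{10d} = 1.13% × √10 = 3.573%.
ES multiplier = φ(z)/(1−α) = 0.175397/0.1 = 1.754.
ES = 3.573% × 1.754 = 6.267%.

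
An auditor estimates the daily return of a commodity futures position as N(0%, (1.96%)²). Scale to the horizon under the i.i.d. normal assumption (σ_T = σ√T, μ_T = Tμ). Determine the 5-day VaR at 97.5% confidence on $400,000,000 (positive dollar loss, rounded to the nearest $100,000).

$34,400,000

At 97.5%, z = 1.960.
σ_{5d} = 1.96% × √5 = 4.383%.
VaR = 1.960 × 4.383% = 8.591%.
On $400,000,000: 0.08591 × $400,000,000 = $34,364,000.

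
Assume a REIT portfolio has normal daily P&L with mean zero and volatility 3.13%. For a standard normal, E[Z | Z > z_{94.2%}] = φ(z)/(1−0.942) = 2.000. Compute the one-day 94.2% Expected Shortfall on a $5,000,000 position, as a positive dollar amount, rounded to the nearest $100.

$313,000

ES = 3.13% × 2.000 = 6.260%.
On $5,000,000: 0.06260 × $5,000,000 = $313,000.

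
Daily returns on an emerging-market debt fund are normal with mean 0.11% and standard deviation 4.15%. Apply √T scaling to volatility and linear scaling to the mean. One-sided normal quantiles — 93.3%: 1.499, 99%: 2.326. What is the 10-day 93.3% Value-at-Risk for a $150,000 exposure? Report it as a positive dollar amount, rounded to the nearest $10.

σ_{10d} = 4.15% × √10 = 13.123%; μ_{10d} = 10 × 0.11% = 1.100%.
VaR = −(1.100%) + 1.499 × 13.123% = 18.571%.
On $150,000: 0.18571 × $150,000 = $27,857.

$27,860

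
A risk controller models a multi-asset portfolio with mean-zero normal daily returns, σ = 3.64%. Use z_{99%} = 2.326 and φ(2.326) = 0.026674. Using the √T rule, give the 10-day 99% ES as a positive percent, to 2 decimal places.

σ_{10d} = 3.64% × √10 = 11.511%.
ES multiplier = φ(z)/(1−α) = 0.026674/0.01 = 2.667.
ES = 11.511% × 2.667 = 30.700%.

30.70%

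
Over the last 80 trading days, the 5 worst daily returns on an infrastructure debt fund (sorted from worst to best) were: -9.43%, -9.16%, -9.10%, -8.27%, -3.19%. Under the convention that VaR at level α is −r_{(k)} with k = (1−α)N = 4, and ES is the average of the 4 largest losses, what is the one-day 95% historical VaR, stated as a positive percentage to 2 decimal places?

8.27%

k = 4; the 4th lowest return is -8.27%, so VaR = 8.27%.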